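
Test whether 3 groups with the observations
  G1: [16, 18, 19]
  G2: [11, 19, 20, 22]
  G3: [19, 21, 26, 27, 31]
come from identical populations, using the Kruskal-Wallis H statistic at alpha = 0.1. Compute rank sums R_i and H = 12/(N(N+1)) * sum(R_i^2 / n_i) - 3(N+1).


Step 1: Combine all N = 12 observations and assign midranks.
sorted (value, group, rank): (11,G2,1), (16,G1,2), (18,G1,3), (19,G1,5), (19,G2,5), (19,G3,5), (20,G2,7), (21,G3,8), (22,G2,9), (26,G3,10), (27,G3,11), (31,G3,12)
Step 2: Sum ranks within each group.
R_1 = 10 (n_1 = 3)
R_2 = 22 (n_2 = 4)
R_3 = 46 (n_3 = 5)
Step 3: H = 12/(N(N+1)) * sum(R_i^2/n_i) - 3(N+1)
     = 12/(12*13) * (10^2/3 + 22^2/4 + 46^2/5) - 3*13
     = 0.076923 * 577.533 - 39
     = 5.425641.
Step 4: Ties present; correction factor C = 1 - 24/(12^3 - 12) = 0.986014. Corrected H = 5.425641 / 0.986014 = 5.502600.
Step 5: Under H0, H ~ chi^2(2); p-value = 0.063845.
Step 6: alpha = 0.1. reject H0.

H = 5.5026, df = 2, p = 0.063845, reject H0.


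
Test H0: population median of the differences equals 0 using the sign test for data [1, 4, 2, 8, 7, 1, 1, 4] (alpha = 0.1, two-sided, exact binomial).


Step 1: Discard zero differences. Original n = 8; n_eff = number of nonzero differences = 8.
Nonzero differences (with sign): +1, +4, +2, +8, +7, +1, +1, +4
Step 2: Count signs: positive = 8, negative = 0.
Step 3: Under H0: P(positive) = 0.5, so the number of positives S ~ Bin(8, 0.5).
Step 4: Two-sided exact p-value = sum of Bin(8,0.5) probabilities at or below the observed probability = 0.007812.
Step 5: alpha = 0.1. reject H0.

n_eff = 8, pos = 8, neg = 0, p = 0.007812, reject H0.


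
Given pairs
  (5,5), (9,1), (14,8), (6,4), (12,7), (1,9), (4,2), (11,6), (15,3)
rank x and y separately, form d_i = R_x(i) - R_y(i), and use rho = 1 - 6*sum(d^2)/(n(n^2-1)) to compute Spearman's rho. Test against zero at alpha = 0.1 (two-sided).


Step 1: Rank x and y separately (midranks; no ties here).
rank(x): 5->3, 9->5, 14->8, 6->4, 12->7, 1->1, 4->2, 11->6, 15->9
rank(y): 5->5, 1->1, 8->8, 4->4, 7->7, 9->9, 2->2, 6->6, 3->3
Step 2: d_i = R_x(i) - R_y(i); compute d_i^2.
  (3-5)^2=4, (5-1)^2=16, (8-8)^2=0, (4-4)^2=0, (7-7)^2=0, (1-9)^2=64, (2-2)^2=0, (6-6)^2=0, (9-3)^2=36
sum(d^2) = 120.
Step 3: rho = 1 - 6*120 / (9*(9^2 - 1)) = 1 - 720/720 = 0.000000.
Step 4: Under H0, t = rho * sqrt((n-2)/(1-rho^2)) = 0.0000 ~ t(7).
Step 5: Two-sided p-value from the t-distribution with 7 df = 1.000000.
Step 6: alpha = 0.1. fail to reject H0.

rho = 0.0000, p = 1.000000, fail to reject H0 at alpha = 0.1.


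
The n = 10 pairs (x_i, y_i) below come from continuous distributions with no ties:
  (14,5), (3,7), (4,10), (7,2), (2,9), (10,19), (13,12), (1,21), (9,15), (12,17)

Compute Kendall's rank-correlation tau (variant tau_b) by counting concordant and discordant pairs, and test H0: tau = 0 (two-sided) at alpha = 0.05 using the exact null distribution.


Step 1: Enumerate the 45 unordered pairs (i,j) with i<j and classify each by sign(x_j-x_i) * sign(y_j-y_i).
  (1,2):dx=-11,dy=+2->D; (1,3):dx=-10,dy=+5->D; (1,4):dx=-7,dy=-3->C; (1,5):dx=-12,dy=+4->D
  (1,6):dx=-4,dy=+14->D; (1,7):dx=-1,dy=+7->D; (1,8):dx=-13,dy=+16->D; (1,9):dx=-5,dy=+10->D
  (1,10):dx=-2,dy=+12->D; (2,3):dx=+1,dy=+3->C; (2,4):dx=+4,dy=-5->D; (2,5):dx=-1,dy=+2->D
  (2,6):dx=+7,dy=+12->C; (2,7):dx=+10,dy=+5->C; (2,8):dx=-2,dy=+14->D; (2,9):dx=+6,dy=+8->C
  (2,10):dx=+9,dy=+10->C; (3,4):dx=+3,dy=-8->D; (3,5):dx=-2,dy=-1->C; (3,6):dx=+6,dy=+9->C
  (3,7):dx=+9,dy=+2->C; (3,8):dx=-3,dy=+11->D; (3,9):dx=+5,dy=+5->C; (3,10):dx=+8,dy=+7->C
  (4,5):dx=-5,dy=+7->D; (4,6):dx=+3,dy=+17->C; (4,7):dx=+6,dy=+10->C; (4,8):dx=-6,dy=+19->D
  (4,9):dx=+2,dy=+13->C; (4,10):dx=+5,dy=+15->C; (5,6):dx=+8,dy=+10->C; (5,7):dx=+11,dy=+3->C
  (5,8):dx=-1,dy=+12->D; (5,9):dx=+7,dy=+6->C; (5,10):dx=+10,dy=+8->C; (6,7):dx=+3,dy=-7->D
  (6,8):dx=-9,dy=+2->D; (6,9):dx=-1,dy=-4->C; (6,10):dx=+2,dy=-2->D; (7,8):dx=-12,dy=+9->D
  (7,9):dx=-4,dy=+3->D; (7,10):dx=-1,dy=+5->D; (8,9):dx=+8,dy=-6->D; (8,10):dx=+11,dy=-4->D
  (9,10):dx=+3,dy=+2->C
Step 2: C = 21, D = 24, total pairs = 45.
Step 3: tau = (C - D)/(n(n-1)/2) = (21 - 24)/45 = -0.066667.
Step 4: Exact two-sided p-value (enumerate n! = 3628800 permutations of y under H0): p = 0.861801.
Step 5: alpha = 0.05. fail to reject H0.

tau_b = -0.0667 (C=21, D=24), p = 0.861801, fail to reject H0.


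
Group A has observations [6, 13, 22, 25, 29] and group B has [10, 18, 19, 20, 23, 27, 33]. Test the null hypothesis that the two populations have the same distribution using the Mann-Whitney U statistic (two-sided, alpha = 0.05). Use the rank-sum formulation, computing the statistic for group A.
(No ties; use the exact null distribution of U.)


Step 1: Combine and sort all 12 observations; assign midranks.
sorted (value, group): (6,X), (10,Y), (13,X), (18,Y), (19,Y), (20,Y), (22,X), (23,Y), (25,X), (27,Y), (29,X), (33,Y)
ranks: 6->1, 10->2, 13->3, 18->4, 19->5, 20->6, 22->7, 23->8, 25->9, 27->10, 29->11, 33->12
Step 2: Rank sum for X: R1 = 1 + 3 + 7 + 9 + 11 = 31.
Step 3: U_X = R1 - n1(n1+1)/2 = 31 - 5*6/2 = 31 - 15 = 16.
       U_Y = n1*n2 - U_X = 35 - 16 = 19.
Step 4: No ties, so the exact null distribution of U (based on enumerating the C(12,5) = 792 equally likely rank assignments) gives the two-sided p-value.
Step 5: p-value = 0.876263; compare to alpha = 0.05. fail to reject H0.

U_X = 16, p = 0.876263, fail to reject H0 at alpha = 0.05.


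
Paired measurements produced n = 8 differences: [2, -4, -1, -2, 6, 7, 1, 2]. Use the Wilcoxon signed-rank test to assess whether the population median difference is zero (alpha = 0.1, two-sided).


Step 1: Drop any zero differences (none here) and take |d_i|.
|d| = [2, 4, 1, 2, 6, 7, 1, 2]
Step 2: Midrank |d_i| (ties get averaged ranks).
ranks: |2|->4, |4|->6, |1|->1.5, |2|->4, |6|->7, |7|->8, |1|->1.5, |2|->4
Step 3: Attach original signs; sum ranks with positive sign and with negative sign.
W+ = 4 + 7 + 8 + 1.5 + 4 = 24.5
W- = 6 + 1.5 + 4 = 11.5
(Check: W+ + W- = 36 should equal n(n+1)/2 = 36.)
Step 4: Test statistic W = min(W+, W-) = 11.5.
Step 5: Ties in |d|, so use the tie-corrected normal approximation.
        E[W] = n(n+1)/4 = 8*9/4 = 18.
        Tie groups: |d|=1 (t=2), |d|=2 (t=3); sum(t^3 - t) = 30.
        Var[W] = n(n+1)(2n+1)/24 - sum(t^3-t)/48 = 1224/24 - 30/48 = 50.375.
        z = (W - E[W]) / sqrt(Var[W]) = (11.5 - 18) / 7.0975 = -0.9158.
        Two-sided p = 2*Phi(z) = 0.359766.
Step 6: alpha = 0.1. fail to reject H0.

W+ = 24.5, W- = 11.5, W = min = 11.5, p = 0.359766, fail to reject H0.


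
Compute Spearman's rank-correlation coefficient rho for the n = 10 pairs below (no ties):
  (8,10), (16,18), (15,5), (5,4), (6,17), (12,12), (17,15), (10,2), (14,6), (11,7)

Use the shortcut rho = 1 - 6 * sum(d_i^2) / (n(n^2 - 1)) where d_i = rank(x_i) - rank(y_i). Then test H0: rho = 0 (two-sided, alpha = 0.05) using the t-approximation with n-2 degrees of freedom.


Step 1: Rank x and y separately (midranks; no ties here).
rank(x): 8->3, 16->9, 15->8, 5->1, 6->2, 12->6, 17->10, 10->4, 14->7, 11->5
rank(y): 10->6, 18->10, 5->3, 4->2, 17->9, 12->7, 15->8, 2->1, 6->4, 7->5
Step 2: d_i = R_x(i) - R_y(i); compute d_i^2.
  (3-6)^2=9, (9-10)^2=1, (8-3)^2=25, (1-2)^2=1, (2-9)^2=49, (6-7)^2=1, (10-8)^2=4, (4-1)^2=9, (7-4)^2=9, (5-5)^2=0
sum(d^2) = 108.
Step 3: rho = 1 - 6*108 / (10*(10^2 - 1)) = 1 - 648/990 = 0.345455.
Step 4: Under H0, t = rho * sqrt((n-2)/(1-rho^2)) = 1.0412 ~ t(8).
Step 5: Two-sided p-value from the t-distribution with 8 df = 0.328227.
Step 6: alpha = 0.05. fail to reject H0.

rho = 0.3455, p = 0.328227, fail to reject H0 at alpha = 0.05.


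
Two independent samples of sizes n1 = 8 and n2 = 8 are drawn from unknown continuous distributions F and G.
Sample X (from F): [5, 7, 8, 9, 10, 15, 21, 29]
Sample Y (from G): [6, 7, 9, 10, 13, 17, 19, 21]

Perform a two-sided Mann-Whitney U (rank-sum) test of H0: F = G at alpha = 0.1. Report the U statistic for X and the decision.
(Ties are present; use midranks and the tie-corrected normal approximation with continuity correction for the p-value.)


Step 1: Combine and sort all 16 observations; assign midranks.
sorted (value, group): (5,X), (6,Y), (7,X), (7,Y), (8,X), (9,X), (9,Y), (10,X), (10,Y), (13,Y), (15,X), (17,Y), (19,Y), (21,X), (21,Y), (29,X)
ranks: 5->1, 6->2, 7->3.5, 7->3.5, 8->5, 9->6.5, 9->6.5, 10->8.5, 10->8.5, 13->10, 15->11, 17->12, 19->13, 21->14.5, 21->14.5, 29->16
Step 2: Rank sum for X: R1 = 1 + 3.5 + 5 + 6.5 + 8.5 + 11 + 14.5 + 16 = 66.
Step 3: U_X = R1 - n1(n1+1)/2 = 66 - 8*9/2 = 66 - 36 = 30.
       U_Y = n1*n2 - U_X = 64 - 30 = 34.
Step 4: Ties are present, so use the tie-corrected normal approximation (with continuity correction) for the p-value.
Step 5: p-value = 0.874459; compare to alpha = 0.1. fail to reject H0.

U_X = 30, p = 0.874459, fail to reject H0 at alpha = 0.1.


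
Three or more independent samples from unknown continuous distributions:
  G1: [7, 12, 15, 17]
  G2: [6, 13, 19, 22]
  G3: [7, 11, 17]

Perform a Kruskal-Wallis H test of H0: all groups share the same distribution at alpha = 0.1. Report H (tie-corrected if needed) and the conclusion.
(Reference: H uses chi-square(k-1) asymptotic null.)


Step 1: Combine all N = 11 observations and assign midranks.
sorted (value, group, rank): (6,G2,1), (7,G1,2.5), (7,G3,2.5), (11,G3,4), (12,G1,5), (13,G2,6), (15,G1,7), (17,G1,8.5), (17,G3,8.5), (19,G2,10), (22,G2,11)
Step 2: Sum ranks within each group.
R_1 = 23 (n_1 = 4)
R_2 = 28 (n_2 = 4)
R_3 = 15 (n_3 = 3)
Step 3: H = 12/(N(N+1)) * sum(R_i^2/n_i) - 3(N+1)
     = 12/(11*12) * (23^2/4 + 28^2/4 + 15^2/3) - 3*12
     = 0.090909 * 403.25 - 36
     = 0.659091.
Step 4: Ties present; correction factor C = 1 - 12/(11^3 - 11) = 0.990909. Corrected H = 0.659091 / 0.990909 = 0.665138.
Step 5: Under H0, H ~ chi^2(2); p-value = 0.717079.
Step 6: alpha = 0.1. fail to reject H0.

H = 0.6651, df = 2, p = 0.717079, fail to reject H0.


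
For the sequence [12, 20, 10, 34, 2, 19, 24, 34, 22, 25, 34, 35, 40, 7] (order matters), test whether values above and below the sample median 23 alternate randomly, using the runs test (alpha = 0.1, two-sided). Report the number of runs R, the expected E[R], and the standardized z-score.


Step 1: Compute median = 23; label A = above, B = below.
Labels in order: BBBABBAABAAAAB  (n_A = 7, n_B = 7)
Step 2: Count runs R = 7.
Step 3: Under H0 (random ordering), E[R] = 2*n_A*n_B/(n_A+n_B) + 1 = 2*7*7/14 + 1 = 8.0000.
        Var[R] = 2*n_A*n_B*(2*n_A*n_B - n_A - n_B) / ((n_A+n_B)^2 * (n_A+n_B-1)) = 8232/2548 = 3.2308.
        SD[R] = 1.7974.
Step 4: Continuity-corrected z = (R + 0.5 - E[R]) / SD[R] = (7 + 0.5 - 8.0000) / 1.7974 = -0.2782.
Step 5: Two-sided p-value via normal approximation = 2*(1 - Phi(|z|)) = 0.780879.
Step 6: alpha = 0.1. fail to reject H0.

R = 7, z = -0.2782, p = 0.780879, fail to reject H0.


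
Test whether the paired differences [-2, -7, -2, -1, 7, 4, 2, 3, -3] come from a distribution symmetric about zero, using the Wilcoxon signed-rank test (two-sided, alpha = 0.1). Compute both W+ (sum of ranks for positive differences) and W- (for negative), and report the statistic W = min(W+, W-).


Step 1: Drop any zero differences (none here) and take |d_i|.
|d| = [2, 7, 2, 1, 7, 4, 2, 3, 3]
Step 2: Midrank |d_i| (ties get averaged ranks).
ranks: |2|->3, |7|->8.5, |2|->3, |1|->1, |7|->8.5, |4|->7, |2|->3, |3|->5.5, |3|->5.5
Step 3: Attach original signs; sum ranks with positive sign and with negative sign.
W+ = 8.5 + 7 + 3 + 5.5 = 24
W- = 3 + 8.5 + 3 + 1 + 5.5 = 21
(Check: W+ + W- = 45 should equal n(n+1)/2 = 45.)
Step 4: Test statistic W = min(W+, W-) = 21.
Step 5: Ties in |d|, so use the tie-corrected normal approximation.
        E[W] = n(n+1)/4 = 9*10/4 = 22.5.
        Tie groups: |d|=2 (t=3), |d|=3 (t=2), |d|=7 (t=2); sum(t^3 - t) = 36.
        Var[W] = n(n+1)(2n+1)/24 - sum(t^3-t)/48 = 1710/24 - 36/48 = 70.5.
        z = (W - E[W]) / sqrt(Var[W]) = (21 - 22.5) / 8.3964 = -0.1786.
        Two-sided p = 2*Phi(z) = 0.858215.
Step 6: alpha = 0.1. fail to reject H0.

W+ = 24, W- = 21, W = min = 21, p = 0.858215, fail to reject H0.


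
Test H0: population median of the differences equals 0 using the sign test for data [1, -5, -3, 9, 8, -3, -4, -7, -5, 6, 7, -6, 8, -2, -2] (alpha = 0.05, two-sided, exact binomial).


Step 1: Discard zero differences. Original n = 15; n_eff = number of nonzero differences = 15.
Nonzero differences (with sign): +1, -5, -3, +9, +8, -3, -4, -7, -5, +6, +7, -6, +8, -2, -2
Step 2: Count signs: positive = 6, negative = 9.
Step 3: Under H0: P(positive) = 0.5, so the number of positives S ~ Bin(15, 0.5).
Step 4: Two-sided exact p-value = sum of Bin(15,0.5) probabilities at or below the observed probability = 0.607239.
Step 5: alpha = 0.05. fail to reject H0.

n_eff = 15, pos = 6, neg = 9, p = 0.607239, fail to reject H0.


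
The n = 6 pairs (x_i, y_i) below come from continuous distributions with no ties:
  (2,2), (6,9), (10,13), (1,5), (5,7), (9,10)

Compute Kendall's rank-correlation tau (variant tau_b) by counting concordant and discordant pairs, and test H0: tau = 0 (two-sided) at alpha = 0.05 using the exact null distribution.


Step 1: Enumerate the 15 unordered pairs (i,j) with i<j and classify each by sign(x_j-x_i) * sign(y_j-y_i).
  (1,2):dx=+4,dy=+7->C; (1,3):dx=+8,dy=+11->C; (1,4):dx=-1,dy=+3->D; (1,5):dx=+3,dy=+5->C
  (1,6):dx=+7,dy=+8->C; (2,3):dx=+4,dy=+4->C; (2,4):dx=-5,dy=-4->C; (2,5):dx=-1,dy=-2->C
  (2,6):dx=+3,dy=+1->C; (3,4):dx=-9,dy=-8->C; (3,5):dx=-5,dy=-6->C; (3,6):dx=-1,dy=-3->C
  (4,5):dx=+4,dy=+2->C; (4,6):dx=+8,dy=+5->C; (5,6):dx=+4,dy=+3->C
Step 2: C = 14, D = 1, total pairs = 15.
Step 3: tau = (C - D)/(n(n-1)/2) = (14 - 1)/15 = 0.866667.
Step 4: Exact two-sided p-value (enumerate n! = 720 permutations of y under H0): p = 0.016667.
Step 5: alpha = 0.05. reject H0.

tau_b = 0.8667 (C=14, D=1), p = 0.016667, reject H0.


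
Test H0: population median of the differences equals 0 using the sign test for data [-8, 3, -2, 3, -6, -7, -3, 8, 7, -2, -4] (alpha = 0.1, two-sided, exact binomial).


Step 1: Discard zero differences. Original n = 11; n_eff = number of nonzero differences = 11.
Nonzero differences (with sign): -8, +3, -2, +3, -6, -7, -3, +8, +7, -2, -4
Step 2: Count signs: positive = 4, negative = 7.
Step 3: Under H0: P(positive) = 0.5, so the number of positives S ~ Bin(11, 0.5).
Step 4: Two-sided exact p-value = sum of Bin(11,0.5) probabilities at or below the observed probability = 0.548828.
Step 5: alpha = 0.1. fail to reject H0.

n_eff = 11, pos = 4, neg = 7, p = 0.548828, fail to reject H0.


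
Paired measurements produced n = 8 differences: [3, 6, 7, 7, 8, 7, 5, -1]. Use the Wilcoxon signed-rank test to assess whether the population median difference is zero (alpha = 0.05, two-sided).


Step 1: Drop any zero differences (none here) and take |d_i|.
|d| = [3, 6, 7, 7, 8, 7, 5, 1]
Step 2: Midrank |d_i| (ties get averaged ranks).
ranks: |3|->2, |6|->4, |7|->6, |7|->6, |8|->8, |7|->6, |5|->3, |1|->1
Step 3: Attach original signs; sum ranks with positive sign and with negative sign.
W+ = 2 + 4 + 6 + 6 + 8 + 6 + 3 = 35
W- = 1 = 1
(Check: W+ + W- = 36 should equal n(n+1)/2 = 36.)
Step 4: Test statistic W = min(W+, W-) = 1.
Step 5: Ties in |d|, so use the tie-corrected normal approximation.
        E[W] = n(n+1)/4 = 8*9/4 = 18.
        Tie groups: |d|=7 (t=3); sum(t^3 - t) = 24.
        Var[W] = n(n+1)(2n+1)/24 - sum(t^3-t)/48 = 1224/24 - 24/48 = 50.5.
        z = (W - E[W]) / sqrt(Var[W]) = (1 - 18) / 7.1063 = -2.3922.
        Two-sided p = 2*Phi(z) = 0.016746.
Step 6: alpha = 0.05. reject H0.

W+ = 35, W- = 1, W = min = 1, p = 0.016746, reject H0.


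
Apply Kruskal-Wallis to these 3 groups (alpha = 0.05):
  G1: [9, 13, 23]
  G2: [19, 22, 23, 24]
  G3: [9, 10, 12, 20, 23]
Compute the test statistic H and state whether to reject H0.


Step 1: Combine all N = 12 observations and assign midranks.
sorted (value, group, rank): (9,G1,1.5), (9,G3,1.5), (10,G3,3), (12,G3,4), (13,G1,5), (19,G2,6), (20,G3,7), (22,G2,8), (23,G1,10), (23,G2,10), (23,G3,10), (24,G2,12)
Step 2: Sum ranks within each group.
R_1 = 16.5 (n_1 = 3)
R_2 = 36 (n_2 = 4)
R_3 = 25.5 (n_3 = 5)
Step 3: H = 12/(N(N+1)) * sum(R_i^2/n_i) - 3(N+1)
     = 12/(12*13) * (16.5^2/3 + 36^2/4 + 25.5^2/5) - 3*13
     = 0.076923 * 544.8 - 39
     = 2.907692.
Step 4: Ties present; correction factor C = 1 - 30/(12^3 - 12) = 0.982517. Corrected H = 2.907692 / 0.982517 = 2.959431.
Step 5: Under H0, H ~ chi^2(2); p-value = 0.227703.
Step 6: alpha = 0.05. fail to reject H0.

H = 2.9594, df = 2, p = 0.227703, fail to reject H0.


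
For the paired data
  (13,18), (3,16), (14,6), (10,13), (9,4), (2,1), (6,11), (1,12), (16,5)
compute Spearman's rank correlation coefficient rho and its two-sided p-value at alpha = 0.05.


Step 1: Rank x and y separately (midranks; no ties here).
rank(x): 13->7, 3->3, 14->8, 10->6, 9->5, 2->2, 6->4, 1->1, 16->9
rank(y): 18->9, 16->8, 6->4, 13->7, 4->2, 1->1, 11->5, 12->6, 5->3
Step 2: d_i = R_x(i) - R_y(i); compute d_i^2.
  (7-9)^2=4, (3-8)^2=25, (8-4)^2=16, (6-7)^2=1, (5-2)^2=9, (2-1)^2=1, (4-5)^2=1, (1-6)^2=25, (9-3)^2=36
sum(d^2) = 118.
Step 3: rho = 1 - 6*118 / (9*(9^2 - 1)) = 1 - 708/720 = 0.016667.
Step 4: Under H0, t = rho * sqrt((n-2)/(1-rho^2)) = 0.0441 ~ t(7).
Step 5: Two-sided p-value from the t-distribution with 7 df = 0.966055.
Step 6: alpha = 0.05. fail to reject H0.

rho = 0.0167, p = 0.966055, fail to reject H0 at alpha = 0.05.


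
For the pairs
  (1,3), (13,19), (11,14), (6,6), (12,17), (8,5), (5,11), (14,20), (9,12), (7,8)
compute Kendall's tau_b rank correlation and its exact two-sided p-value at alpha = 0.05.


Step 1: Enumerate the 45 unordered pairs (i,j) with i<j and classify each by sign(x_j-x_i) * sign(y_j-y_i).
  (1,2):dx=+12,dy=+16->C; (1,3):dx=+10,dy=+11->C; (1,4):dx=+5,dy=+3->C; (1,5):dx=+11,dy=+14->C
  (1,6):dx=+7,dy=+2->C; (1,7):dx=+4,dy=+8->C; (1,8):dx=+13,dy=+17->C; (1,9):dx=+8,dy=+9->C
  (1,10):dx=+6,dy=+5->C; (2,3):dx=-2,dy=-5->C; (2,4):dx=-7,dy=-13->C; (2,5):dx=-1,dy=-2->C
  (2,6):dx=-5,dy=-14->C; (2,7):dx=-8,dy=-8->C; (2,8):dx=+1,dy=+1->C; (2,9):dx=-4,dy=-7->C
  (2,10):dx=-6,dy=-11->C; (3,4):dx=-5,dy=-8->C; (3,5):dx=+1,dy=+3->C; (3,6):dx=-3,dy=-9->C
  (3,7):dx=-6,dy=-3->C; (3,8):dx=+3,dy=+6->C; (3,9):dx=-2,dy=-2->C; (3,10):dx=-4,dy=-6->C
  (4,5):dx=+6,dy=+11->C; (4,6):dx=+2,dy=-1->D; (4,7):dx=-1,dy=+5->D; (4,8):dx=+8,dy=+14->C
  (4,9):dx=+3,dy=+6->C; (4,10):dx=+1,dy=+2->C; (5,6):dx=-4,dy=-12->C; (5,7):dx=-7,dy=-6->C
  (5,8):dx=+2,dy=+3->C; (5,9):dx=-3,dy=-5->C; (5,10):dx=-5,dy=-9->C; (6,7):dx=-3,dy=+6->D
  (6,8):dx=+6,dy=+15->C; (6,9):dx=+1,dy=+7->C; (6,10):dx=-1,dy=+3->D; (7,8):dx=+9,dy=+9->C
  (7,9):dx=+4,dy=+1->C; (7,10):dx=+2,dy=-3->D; (8,9):dx=-5,dy=-8->C; (8,10):dx=-7,dy=-12->C
  (9,10):dx=-2,dy=-4->C
Step 2: C = 40, D = 5, total pairs = 45.
Step 3: tau = (C - D)/(n(n-1)/2) = (40 - 5)/45 = 0.777778.
Step 4: Exact two-sided p-value (enumerate n! = 3628800 permutations of y under H0): p = 0.000946.
Step 5: alpha = 0.05. reject H0.

tau_b = 0.7778 (C=40, D=5), p = 0.000946, reject H0.


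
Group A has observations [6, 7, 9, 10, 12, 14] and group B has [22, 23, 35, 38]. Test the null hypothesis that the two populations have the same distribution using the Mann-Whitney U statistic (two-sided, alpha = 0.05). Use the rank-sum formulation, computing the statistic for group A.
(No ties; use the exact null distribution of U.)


Step 1: Combine and sort all 10 observations; assign midranks.
sorted (value, group): (6,X), (7,X), (9,X), (10,X), (12,X), (14,X), (22,Y), (23,Y), (35,Y), (38,Y)
ranks: 6->1, 7->2, 9->3, 10->4, 12->5, 14->6, 22->7, 23->8, 35->9, 38->10
Step 2: Rank sum for X: R1 = 1 + 2 + 3 + 4 + 5 + 6 = 21.
Step 3: U_X = R1 - n1(n1+1)/2 = 21 - 6*7/2 = 21 - 21 = 0.
       U_Y = n1*n2 - U_X = 24 - 0 = 24.
Step 4: No ties, so the exact null distribution of U (based on enumerating the C(10,6) = 210 equally likely rank assignments) gives the two-sided p-value.
Step 5: p-value = 0.009524; compare to alpha = 0.05. reject H0.

U_X = 0, p = 0.009524, reject H0 at alpha = 0.05.


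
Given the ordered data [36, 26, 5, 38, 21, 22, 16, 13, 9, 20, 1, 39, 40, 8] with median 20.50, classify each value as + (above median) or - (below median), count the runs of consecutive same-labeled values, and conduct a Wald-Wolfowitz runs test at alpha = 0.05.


Step 1: Compute median = 20.50; label A = above, B = below.
Labels in order: AABAAABBBBBAAB  (n_A = 7, n_B = 7)
Step 2: Count runs R = 6.
Step 3: Under H0 (random ordering), E[R] = 2*n_A*n_B/(n_A+n_B) + 1 = 2*7*7/14 + 1 = 8.0000.
        Var[R] = 2*n_A*n_B*(2*n_A*n_B - n_A - n_B) / ((n_A+n_B)^2 * (n_A+n_B-1)) = 8232/2548 = 3.2308.
        SD[R] = 1.7974.
Step 4: Continuity-corrected z = (R + 0.5 - E[R]) / SD[R] = (6 + 0.5 - 8.0000) / 1.7974 = -0.8345.
Step 5: Two-sided p-value via normal approximation = 2*(1 - Phi(|z|)) = 0.403986.
Step 6: alpha = 0.05. fail to reject H0.

R = 6, z = -0.8345, p = 0.403986, fail to reject H0.


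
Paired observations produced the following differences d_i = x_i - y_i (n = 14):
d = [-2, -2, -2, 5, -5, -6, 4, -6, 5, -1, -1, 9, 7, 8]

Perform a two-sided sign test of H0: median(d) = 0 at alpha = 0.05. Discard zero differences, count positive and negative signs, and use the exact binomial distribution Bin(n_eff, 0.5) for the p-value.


Step 1: Discard zero differences. Original n = 14; n_eff = number of nonzero differences = 14.
Nonzero differences (with sign): -2, -2, -2, +5, -5, -6, +4, -6, +5, -1, -1, +9, +7, +8
Step 2: Count signs: positive = 6, negative = 8.
Step 3: Under H0: P(positive) = 0.5, so the number of positives S ~ Bin(14, 0.5).
Step 4: Two-sided exact p-value = sum of Bin(14,0.5) probabilities at or below the observed probability = 0.790527.
Step 5: alpha = 0.05. fail to reject H0.

n_eff = 14, pos = 6, neg = 8, p = 0.790527, fail to reject H0.


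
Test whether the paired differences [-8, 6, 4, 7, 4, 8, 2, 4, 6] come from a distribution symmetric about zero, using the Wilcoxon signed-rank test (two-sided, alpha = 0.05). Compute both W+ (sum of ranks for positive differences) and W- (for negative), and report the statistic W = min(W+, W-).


Step 1: Drop any zero differences (none here) and take |d_i|.
|d| = [8, 6, 4, 7, 4, 8, 2, 4, 6]
Step 2: Midrank |d_i| (ties get averaged ranks).
ranks: |8|->8.5, |6|->5.5, |4|->3, |7|->7, |4|->3, |8|->8.5, |2|->1, |4|->3, |6|->5.5
Step 3: Attach original signs; sum ranks with positive sign and with negative sign.
W+ = 5.5 + 3 + 7 + 3 + 8.5 + 1 + 3 + 5.5 = 36.5
W- = 8.5 = 8.5
(Check: W+ + W- = 45 should equal n(n+1)/2 = 45.)
Step 4: Test statistic W = min(W+, W-) = 8.5.
Step 5: Ties in |d|, so use the tie-corrected normal approximation.
        E[W] = n(n+1)/4 = 9*10/4 = 22.5.
        Tie groups: |d|=4 (t=3), |d|=6 (t=2), |d|=8 (t=2); sum(t^3 - t) = 36.
        Var[W] = n(n+1)(2n+1)/24 - sum(t^3-t)/48 = 1710/24 - 36/48 = 70.5.
        z = (W - E[W]) / sqrt(Var[W]) = (8.5 - 22.5) / 8.3964 = -1.6674.
        Two-sided p = 2*Phi(z) = 0.095440.
Step 6: alpha = 0.05. fail to reject H0.

W+ = 36.5, W- = 8.5, W = min = 8.5, p = 0.095440, fail to reject H0.


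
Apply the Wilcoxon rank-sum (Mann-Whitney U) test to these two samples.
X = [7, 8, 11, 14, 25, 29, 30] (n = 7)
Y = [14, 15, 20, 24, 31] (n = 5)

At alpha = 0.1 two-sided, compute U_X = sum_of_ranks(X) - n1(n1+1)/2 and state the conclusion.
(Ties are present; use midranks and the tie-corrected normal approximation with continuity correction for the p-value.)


Step 1: Combine and sort all 12 observations; assign midranks.
sorted (value, group): (7,X), (8,X), (11,X), (14,X), (14,Y), (15,Y), (20,Y), (24,Y), (25,X), (29,X), (30,X), (31,Y)
ranks: 7->1, 8->2, 11->3, 14->4.5, 14->4.5, 15->6, 20->7, 24->8, 25->9, 29->10, 30->11, 31->12
Step 2: Rank sum for X: R1 = 1 + 2 + 3 + 4.5 + 9 + 10 + 11 = 40.5.
Step 3: U_X = R1 - n1(n1+1)/2 = 40.5 - 7*8/2 = 40.5 - 28 = 12.5.
       U_Y = n1*n2 - U_X = 35 - 12.5 = 22.5.
Step 4: Ties are present, so use the tie-corrected normal approximation (with continuity correction) for the p-value.
Step 5: p-value = 0.464120; compare to alpha = 0.1. fail to reject H0.

U_X = 12.5, p = 0.464120, fail to reject H0 at alpha = 0.1.


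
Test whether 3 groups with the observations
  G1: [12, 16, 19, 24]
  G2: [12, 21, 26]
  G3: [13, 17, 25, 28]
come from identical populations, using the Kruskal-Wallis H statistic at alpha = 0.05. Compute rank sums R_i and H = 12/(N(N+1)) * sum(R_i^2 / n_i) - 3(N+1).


Step 1: Combine all N = 11 observations and assign midranks.
sorted (value, group, rank): (12,G1,1.5), (12,G2,1.5), (13,G3,3), (16,G1,4), (17,G3,5), (19,G1,6), (21,G2,7), (24,G1,8), (25,G3,9), (26,G2,10), (28,G3,11)
Step 2: Sum ranks within each group.
R_1 = 19.5 (n_1 = 4)
R_2 = 18.5 (n_2 = 3)
R_3 = 28 (n_3 = 4)
Step 3: H = 12/(N(N+1)) * sum(R_i^2/n_i) - 3(N+1)
     = 12/(11*12) * (19.5^2/4 + 18.5^2/3 + 28^2/4) - 3*12
     = 0.090909 * 405.146 - 36
     = 0.831439.
Step 4: Ties present; correction factor C = 1 - 6/(11^3 - 11) = 0.995455. Corrected H = 0.831439 / 0.995455 = 0.835236.
Step 5: Under H0, H ~ chi^2(2); p-value = 0.658614.
Step 6: alpha = 0.05. fail to reject H0.

H = 0.8352, df = 2, p = 0.658614, fail to reject H0.


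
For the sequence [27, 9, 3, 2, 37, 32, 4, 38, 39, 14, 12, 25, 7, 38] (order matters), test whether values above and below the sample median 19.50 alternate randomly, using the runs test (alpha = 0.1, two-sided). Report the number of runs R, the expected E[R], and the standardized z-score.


Step 1: Compute median = 19.50; label A = above, B = below.
Labels in order: ABBBAABAABBABA  (n_A = 7, n_B = 7)
Step 2: Count runs R = 9.
Step 3: Under H0 (random ordering), E[R] = 2*n_A*n_B/(n_A+n_B) + 1 = 2*7*7/14 + 1 = 8.0000.
        Var[R] = 2*n_A*n_B*(2*n_A*n_B - n_A - n_B) / ((n_A+n_B)^2 * (n_A+n_B-1)) = 8232/2548 = 3.2308.
        SD[R] = 1.7974.
Step 4: Continuity-corrected z = (R - 0.5 - E[R]) / SD[R] = (9 - 0.5 - 8.0000) / 1.7974 = 0.2782.
Step 5: Two-sided p-value via normal approximation = 2*(1 - Phi(|z|)) = 0.780879.
Step 6: alpha = 0.1. fail to reject H0.

R = 9, z = 0.2782, p = 0.780879, fail to reject H0.


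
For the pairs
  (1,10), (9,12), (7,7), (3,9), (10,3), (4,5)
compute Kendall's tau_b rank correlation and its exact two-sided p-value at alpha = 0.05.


Step 1: Enumerate the 15 unordered pairs (i,j) with i<j and classify each by sign(x_j-x_i) * sign(y_j-y_i).
  (1,2):dx=+8,dy=+2->C; (1,3):dx=+6,dy=-3->D; (1,4):dx=+2,dy=-1->D; (1,5):dx=+9,dy=-7->D
  (1,6):dx=+3,dy=-5->D; (2,3):dx=-2,dy=-5->C; (2,4):dx=-6,dy=-3->C; (2,5):dx=+1,dy=-9->D
  (2,6):dx=-5,dy=-7->C; (3,4):dx=-4,dy=+2->D; (3,5):dx=+3,dy=-4->D; (3,6):dx=-3,dy=-2->C
  (4,5):dx=+7,dy=-6->D; (4,6):dx=+1,dy=-4->D; (5,6):dx=-6,dy=+2->D
Step 2: C = 5, D = 10, total pairs = 15.
Step 3: tau = (C - D)/(n(n-1)/2) = (5 - 10)/15 = -0.333333.
Step 4: Exact two-sided p-value (enumerate n! = 720 permutations of y under H0): p = 0.469444.
Step 5: alpha = 0.05. fail to reject H0.

tau_b = -0.3333 (C=5, D=10), p = 0.469444, fail to reject H0.


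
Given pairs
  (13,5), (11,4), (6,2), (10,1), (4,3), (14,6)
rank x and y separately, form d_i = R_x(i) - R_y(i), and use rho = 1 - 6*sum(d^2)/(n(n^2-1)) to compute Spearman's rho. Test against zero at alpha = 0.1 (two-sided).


Step 1: Rank x and y separately (midranks; no ties here).
rank(x): 13->5, 11->4, 6->2, 10->3, 4->1, 14->6
rank(y): 5->5, 4->4, 2->2, 1->1, 3->3, 6->6
Step 2: d_i = R_x(i) - R_y(i); compute d_i^2.
  (5-5)^2=0, (4-4)^2=0, (2-2)^2=0, (3-1)^2=4, (1-3)^2=4, (6-6)^2=0
sum(d^2) = 8.
Step 3: rho = 1 - 6*8 / (6*(6^2 - 1)) = 1 - 48/210 = 0.771429.
Step 4: Under H0, t = rho * sqrt((n-2)/(1-rho^2)) = 2.4247 ~ t(4).
Step 5: Two-sided p-value from the t-distribution with 4 df = 0.072397.
Step 6: alpha = 0.1. reject H0.

rho = 0.7714, p = 0.072397, reject H0 at alpha = 0.1.


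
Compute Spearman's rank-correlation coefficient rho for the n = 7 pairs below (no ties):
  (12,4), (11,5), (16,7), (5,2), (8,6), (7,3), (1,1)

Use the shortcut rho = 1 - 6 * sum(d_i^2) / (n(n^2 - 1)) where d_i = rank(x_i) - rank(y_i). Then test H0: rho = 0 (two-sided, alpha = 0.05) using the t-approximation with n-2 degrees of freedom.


Step 1: Rank x and y separately (midranks; no ties here).
rank(x): 12->6, 11->5, 16->7, 5->2, 8->4, 7->3, 1->1
rank(y): 4->4, 5->5, 7->7, 2->2, 6->6, 3->3, 1->1
Step 2: d_i = R_x(i) - R_y(i); compute d_i^2.
  (6-4)^2=4, (5-5)^2=0, (7-7)^2=0, (2-2)^2=0, (4-6)^2=4, (3-3)^2=0, (1-1)^2=0
sum(d^2) = 8.
Step 3: rho = 1 - 6*8 / (7*(7^2 - 1)) = 1 - 48/336 = 0.857143.
Step 4: Under H0, t = rho * sqrt((n-2)/(1-rho^2)) = 3.7210 ~ t(5).
Step 5: Two-sided p-value from the t-distribution with 5 df = 0.013697.
Step 6: alpha = 0.05. reject H0.

rho = 0.8571, p = 0.013697, reject H0 at alpha = 0.05.


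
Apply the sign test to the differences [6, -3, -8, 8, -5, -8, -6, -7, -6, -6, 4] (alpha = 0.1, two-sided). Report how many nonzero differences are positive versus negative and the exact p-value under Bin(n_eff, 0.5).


Step 1: Discard zero differences. Original n = 11; n_eff = number of nonzero differences = 11.
Nonzero differences (with sign): +6, -3, -8, +8, -5, -8, -6, -7, -6, -6, +4
Step 2: Count signs: positive = 3, negative = 8.
Step 3: Under H0: P(positive) = 0.5, so the number of positives S ~ Bin(11, 0.5).
Step 4: Two-sided exact p-value = sum of Bin(11,0.5) probabilities at or below the observed probability = 0.226562.
Step 5: alpha = 0.1. fail to reject H0.

n_eff = 11, pos = 3, neg = 8, p = 0.226562, fail to reject H0.


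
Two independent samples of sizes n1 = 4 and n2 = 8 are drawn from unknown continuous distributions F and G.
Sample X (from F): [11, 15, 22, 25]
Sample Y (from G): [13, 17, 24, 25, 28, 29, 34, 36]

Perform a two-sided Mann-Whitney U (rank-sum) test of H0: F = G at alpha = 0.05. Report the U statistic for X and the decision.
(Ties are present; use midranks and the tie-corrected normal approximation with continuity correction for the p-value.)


Step 1: Combine and sort all 12 observations; assign midranks.
sorted (value, group): (11,X), (13,Y), (15,X), (17,Y), (22,X), (24,Y), (25,X), (25,Y), (28,Y), (29,Y), (34,Y), (36,Y)
ranks: 11->1, 13->2, 15->3, 17->4, 22->5, 24->6, 25->7.5, 25->7.5, 28->9, 29->10, 34->11, 36->12
Step 2: Rank sum for X: R1 = 1 + 3 + 5 + 7.5 = 16.5.
Step 3: U_X = R1 - n1(n1+1)/2 = 16.5 - 4*5/2 = 16.5 - 10 = 6.5.
       U_Y = n1*n2 - U_X = 32 - 6.5 = 25.5.
Step 4: Ties are present, so use the tie-corrected normal approximation (with continuity correction) for the p-value.
Step 5: p-value = 0.125707; compare to alpha = 0.05. fail to reject H0.

U_X = 6.5, p = 0.125707, fail to reject H0 at alpha = 0.05.


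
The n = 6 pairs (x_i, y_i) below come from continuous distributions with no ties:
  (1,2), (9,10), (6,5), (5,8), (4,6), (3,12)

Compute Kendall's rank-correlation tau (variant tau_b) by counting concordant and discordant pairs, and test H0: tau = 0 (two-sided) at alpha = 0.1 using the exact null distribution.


Step 1: Enumerate the 15 unordered pairs (i,j) with i<j and classify each by sign(x_j-x_i) * sign(y_j-y_i).
  (1,2):dx=+8,dy=+8->C; (1,3):dx=+5,dy=+3->C; (1,4):dx=+4,dy=+6->C; (1,5):dx=+3,dy=+4->C
  (1,6):dx=+2,dy=+10->C; (2,3):dx=-3,dy=-5->C; (2,4):dx=-4,dy=-2->C; (2,5):dx=-5,dy=-4->C
  (2,6):dx=-6,dy=+2->D; (3,4):dx=-1,dy=+3->D; (3,5):dx=-2,dy=+1->D; (3,6):dx=-3,dy=+7->D
  (4,5):dx=-1,dy=-2->C; (4,6):dx=-2,dy=+4->D; (5,6):dx=-1,dy=+6->D
Step 2: C = 9, D = 6, total pairs = 15.
Step 3: tau = (C - D)/(n(n-1)/2) = (9 - 6)/15 = 0.200000.
Step 4: Exact two-sided p-value (enumerate n! = 720 permutations of y under H0): p = 0.719444.
Step 5: alpha = 0.1. fail to reject H0.

tau_b = 0.2000 (C=9, D=6), p = 0.719444, fail to reject H0.


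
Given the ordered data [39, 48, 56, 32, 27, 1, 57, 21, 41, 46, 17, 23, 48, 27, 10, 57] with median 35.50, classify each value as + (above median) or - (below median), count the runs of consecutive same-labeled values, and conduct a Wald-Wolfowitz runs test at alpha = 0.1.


Step 1: Compute median = 35.50; label A = above, B = below.
Labels in order: AAABBBABAABBABBA  (n_A = 8, n_B = 8)
Step 2: Count runs R = 9.
Step 3: Under H0 (random ordering), E[R] = 2*n_A*n_B/(n_A+n_B) + 1 = 2*8*8/16 + 1 = 9.0000.
        Var[R] = 2*n_A*n_B*(2*n_A*n_B - n_A - n_B) / ((n_A+n_B)^2 * (n_A+n_B-1)) = 14336/3840 = 3.7333.
        SD[R] = 1.9322.
Step 4: R = E[R], so z = 0 with no continuity correction.
Step 5: Two-sided p-value via normal approximation = 2*(1 - Phi(|z|)) = 1.000000.
Step 6: alpha = 0.1. fail to reject H0.

R = 9, z = 0.0000, p = 1.000000, fail to reject H0.


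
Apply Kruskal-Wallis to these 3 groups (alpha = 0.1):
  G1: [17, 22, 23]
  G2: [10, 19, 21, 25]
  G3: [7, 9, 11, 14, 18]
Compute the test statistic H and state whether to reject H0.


Step 1: Combine all N = 12 observations and assign midranks.
sorted (value, group, rank): (7,G3,1), (9,G3,2), (10,G2,3), (11,G3,4), (14,G3,5), (17,G1,6), (18,G3,7), (19,G2,8), (21,G2,9), (22,G1,10), (23,G1,11), (25,G2,12)
Step 2: Sum ranks within each group.
R_1 = 27 (n_1 = 3)
R_2 = 32 (n_2 = 4)
R_3 = 19 (n_3 = 5)
Step 3: H = 12/(N(N+1)) * sum(R_i^2/n_i) - 3(N+1)
     = 12/(12*13) * (27^2/3 + 32^2/4 + 19^2/5) - 3*13
     = 0.076923 * 571.2 - 39
     = 4.938462.
Step 4: No ties, so H is used without correction.
Step 5: Under H0, H ~ chi^2(2); p-value = 0.084650.
Step 6: alpha = 0.1. reject H0.

H = 4.9385, df = 2, p = 0.084650, reject H0.


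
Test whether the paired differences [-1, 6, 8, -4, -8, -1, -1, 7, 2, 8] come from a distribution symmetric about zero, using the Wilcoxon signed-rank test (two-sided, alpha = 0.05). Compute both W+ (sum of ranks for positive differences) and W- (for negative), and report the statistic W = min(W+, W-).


Step 1: Drop any zero differences (none here) and take |d_i|.
|d| = [1, 6, 8, 4, 8, 1, 1, 7, 2, 8]
Step 2: Midrank |d_i| (ties get averaged ranks).
ranks: |1|->2, |6|->6, |8|->9, |4|->5, |8|->9, |1|->2, |1|->2, |7|->7, |2|->4, |8|->9
Step 3: Attach original signs; sum ranks with positive sign and with negative sign.
W+ = 6 + 9 + 7 + 4 + 9 = 35
W- = 2 + 5 + 9 + 2 + 2 = 20
(Check: W+ + W- = 55 should equal n(n+1)/2 = 55.)
Step 4: Test statistic W = min(W+, W-) = 20.
Step 5: Ties in |d|, so use the tie-corrected normal approximation.
        E[W] = n(n+1)/4 = 10*11/4 = 27.5.
        Tie groups: |d|=1 (t=3), |d|=8 (t=3); sum(t^3 - t) = 48.
        Var[W] = n(n+1)(2n+1)/24 - sum(t^3-t)/48 = 2310/24 - 48/48 = 95.25.
        z = (W - E[W]) / sqrt(Var[W]) = (20 - 27.5) / 9.7596 = -0.7685.
        Two-sided p = 2*Phi(z) = 0.442206.
Step 6: alpha = 0.05. fail to reject H0.

W+ = 35, W- = 20, W = min = 20, p = 0.442206, fail to reject H0.


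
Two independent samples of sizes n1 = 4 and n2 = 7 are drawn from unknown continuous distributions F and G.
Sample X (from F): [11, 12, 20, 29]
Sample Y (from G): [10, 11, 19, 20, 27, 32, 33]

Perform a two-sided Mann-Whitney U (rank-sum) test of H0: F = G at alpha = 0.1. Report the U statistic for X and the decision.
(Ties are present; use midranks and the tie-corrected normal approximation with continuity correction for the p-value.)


Step 1: Combine and sort all 11 observations; assign midranks.
sorted (value, group): (10,Y), (11,X), (11,Y), (12,X), (19,Y), (20,X), (20,Y), (27,Y), (29,X), (32,Y), (33,Y)
ranks: 10->1, 11->2.5, 11->2.5, 12->4, 19->5, 20->6.5, 20->6.5, 27->8, 29->9, 32->10, 33->11
Step 2: Rank sum for X: R1 = 2.5 + 4 + 6.5 + 9 = 22.
Step 3: U_X = R1 - n1(n1+1)/2 = 22 - 4*5/2 = 22 - 10 = 12.
       U_Y = n1*n2 - U_X = 28 - 12 = 16.
Step 4: Ties are present, so use the tie-corrected normal approximation (with continuity correction) for the p-value.
Step 5: p-value = 0.775820; compare to alpha = 0.1. fail to reject H0.

U_X = 12, p = 0.775820, fail to reject H0 at alpha = 0.1.


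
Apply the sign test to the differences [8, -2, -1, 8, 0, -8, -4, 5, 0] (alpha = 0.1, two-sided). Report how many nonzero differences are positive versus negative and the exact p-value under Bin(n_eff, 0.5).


Step 1: Discard zero differences. Original n = 9; n_eff = number of nonzero differences = 7.
Nonzero differences (with sign): +8, -2, -1, +8, -8, -4, +5
Step 2: Count signs: positive = 3, negative = 4.
Step 3: Under H0: P(positive) = 0.5, so the number of positives S ~ Bin(7, 0.5).
Step 4: Two-sided exact p-value = sum of Bin(7,0.5) probabilities at or below the observed probability = 1.000000.
Step 5: alpha = 0.1. fail to reject H0.

n_eff = 7, pos = 3, neg = 4, p = 1.000000, fail to reject H0.


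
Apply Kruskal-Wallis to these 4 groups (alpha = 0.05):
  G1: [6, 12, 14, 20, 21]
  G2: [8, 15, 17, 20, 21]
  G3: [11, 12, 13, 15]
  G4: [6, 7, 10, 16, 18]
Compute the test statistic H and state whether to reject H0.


Step 1: Combine all N = 19 observations and assign midranks.
sorted (value, group, rank): (6,G1,1.5), (6,G4,1.5), (7,G4,3), (8,G2,4), (10,G4,5), (11,G3,6), (12,G1,7.5), (12,G3,7.5), (13,G3,9), (14,G1,10), (15,G2,11.5), (15,G3,11.5), (16,G4,13), (17,G2,14), (18,G4,15), (20,G1,16.5), (20,G2,16.5), (21,G1,18.5), (21,G2,18.5)
Step 2: Sum ranks within each group.
R_1 = 54 (n_1 = 5)
R_2 = 64.5 (n_2 = 5)
R_3 = 34 (n_3 = 4)
R_4 = 37.5 (n_4 = 5)
Step 3: H = 12/(N(N+1)) * sum(R_i^2/n_i) - 3(N+1)
     = 12/(19*20) * (54^2/5 + 64.5^2/5 + 34^2/4 + 37.5^2/5) - 3*20
     = 0.031579 * 1985.5 - 60
     = 2.700000.
Step 4: Ties present; correction factor C = 1 - 30/(19^3 - 19) = 0.995614. Corrected H = 2.700000 / 0.995614 = 2.711894.
Step 5: Under H0, H ~ chi^2(3); p-value = 0.438210.
Step 6: alpha = 0.05. fail to reject H0.

H = 2.7119, df = 3, p = 0.438210, fail to reject H0.


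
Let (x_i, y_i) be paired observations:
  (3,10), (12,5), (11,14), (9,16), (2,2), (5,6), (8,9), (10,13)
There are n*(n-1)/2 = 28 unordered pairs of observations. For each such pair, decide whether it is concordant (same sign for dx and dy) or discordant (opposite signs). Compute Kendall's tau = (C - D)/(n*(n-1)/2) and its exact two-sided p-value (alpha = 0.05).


Step 1: Enumerate the 28 unordered pairs (i,j) with i<j and classify each by sign(x_j-x_i) * sign(y_j-y_i).
  (1,2):dx=+9,dy=-5->D; (1,3):dx=+8,dy=+4->C; (1,4):dx=+6,dy=+6->C; (1,5):dx=-1,dy=-8->C
  (1,6):dx=+2,dy=-4->D; (1,7):dx=+5,dy=-1->D; (1,8):dx=+7,dy=+3->C; (2,3):dx=-1,dy=+9->D
  (2,4):dx=-3,dy=+11->D; (2,5):dx=-10,dy=-3->C; (2,6):dx=-7,dy=+1->D; (2,7):dx=-4,dy=+4->D
  (2,8):dx=-2,dy=+8->D; (3,4):dx=-2,dy=+2->D; (3,5):dx=-9,dy=-12->C; (3,6):dx=-6,dy=-8->C
  (3,7):dx=-3,dy=-5->C; (3,8):dx=-1,dy=-1->C; (4,5):dx=-7,dy=-14->C; (4,6):dx=-4,dy=-10->C
  (4,7):dx=-1,dy=-7->C; (4,8):dx=+1,dy=-3->D; (5,6):dx=+3,dy=+4->C; (5,7):dx=+6,dy=+7->C
  (5,8):dx=+8,dy=+11->C; (6,7):dx=+3,dy=+3->C; (6,8):dx=+5,dy=+7->C; (7,8):dx=+2,dy=+4->C
Step 2: C = 18, D = 10, total pairs = 28.
Step 3: tau = (C - D)/(n(n-1)/2) = (18 - 10)/28 = 0.285714.
Step 4: Exact two-sided p-value (enumerate n! = 40320 permutations of y under H0): p = 0.398760.
Step 5: alpha = 0.05. fail to reject H0.

tau_b = 0.2857 (C=18, D=10), p = 0.398760, fail to reject H0.


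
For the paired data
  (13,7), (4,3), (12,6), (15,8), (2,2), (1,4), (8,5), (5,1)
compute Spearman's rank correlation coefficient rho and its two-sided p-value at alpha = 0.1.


Step 1: Rank x and y separately (midranks; no ties here).
rank(x): 13->7, 4->3, 12->6, 15->8, 2->2, 1->1, 8->5, 5->4
rank(y): 7->7, 3->3, 6->6, 8->8, 2->2, 4->4, 5->5, 1->1
Step 2: d_i = R_x(i) - R_y(i); compute d_i^2.
  (7-7)^2=0, (3-3)^2=0, (6-6)^2=0, (8-8)^2=0, (2-2)^2=0, (1-4)^2=9, (5-5)^2=0, (4-1)^2=9
sum(d^2) = 18.
Step 3: rho = 1 - 6*18 / (8*(8^2 - 1)) = 1 - 108/504 = 0.785714.
Step 4: Under H0, t = rho * sqrt((n-2)/(1-rho^2)) = 3.1113 ~ t(6).
Step 5: Two-sided p-value from the t-distribution with 6 df = 0.020815.
Step 6: alpha = 0.1. reject H0.

rho = 0.7857, p = 0.020815, reject H0 at alpha = 0.1.


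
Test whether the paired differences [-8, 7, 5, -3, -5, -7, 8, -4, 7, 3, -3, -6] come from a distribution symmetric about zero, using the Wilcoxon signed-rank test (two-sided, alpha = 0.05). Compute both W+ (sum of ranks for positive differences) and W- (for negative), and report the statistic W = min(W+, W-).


Step 1: Drop any zero differences (none here) and take |d_i|.
|d| = [8, 7, 5, 3, 5, 7, 8, 4, 7, 3, 3, 6]
Step 2: Midrank |d_i| (ties get averaged ranks).
ranks: |8|->11.5, |7|->9, |5|->5.5, |3|->2, |5|->5.5, |7|->9, |8|->11.5, |4|->4, |7|->9, |3|->2, |3|->2, |6|->7
Step 3: Attach original signs; sum ranks with positive sign and with negative sign.
W+ = 9 + 5.5 + 11.5 + 9 + 2 = 37
W- = 11.5 + 2 + 5.5 + 9 + 4 + 2 + 7 = 41
(Check: W+ + W- = 78 should equal n(n+1)/2 = 78.)
Step 4: Test statistic W = min(W+, W-) = 37.
Step 5: Ties in |d|, so use the tie-corrected normal approximation.
        E[W] = n(n+1)/4 = 12*13/4 = 39.
        Tie groups: |d|=3 (t=3), |d|=5 (t=2), |d|=7 (t=3), |d|=8 (t=2); sum(t^3 - t) = 60.
        Var[W] = n(n+1)(2n+1)/24 - sum(t^3-t)/48 = 3900/24 - 60/48 = 161.25.
        z = (W - E[W]) / sqrt(Var[W]) = (37 - 39) / 12.6984 = -0.1575.
        Two-sided p = 2*Phi(z) = 0.874851.
Step 6: alpha = 0.05. fail to reject H0.

W+ = 37, W- = 41, W = min = 37, p = 0.874851, fail to reject H0.
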